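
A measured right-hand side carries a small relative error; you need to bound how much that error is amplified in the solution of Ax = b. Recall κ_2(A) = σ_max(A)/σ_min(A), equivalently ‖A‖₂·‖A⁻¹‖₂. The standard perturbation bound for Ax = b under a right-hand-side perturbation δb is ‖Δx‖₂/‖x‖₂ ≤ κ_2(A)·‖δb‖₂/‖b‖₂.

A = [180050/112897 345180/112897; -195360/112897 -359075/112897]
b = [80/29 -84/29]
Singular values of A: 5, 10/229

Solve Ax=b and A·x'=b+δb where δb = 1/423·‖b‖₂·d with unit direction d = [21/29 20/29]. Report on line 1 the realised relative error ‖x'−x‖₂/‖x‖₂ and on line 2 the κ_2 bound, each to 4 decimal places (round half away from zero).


0.2707
0.2707

largest singular value 5, smallest 10/229
condition number: 5 ÷ (10/229) = 114.5000
κ_2(A)·‖δb‖/‖b‖ = 0.2707
solve Ax = b  →  x = [0.3765 0.7059]
‖b‖₂ = 4.0000 and ‖x‖₂ = 0.8000
Δx = A⁻¹·δb where δb = 1/423·4.0000·d; ‖Δx‖ = 0.2165
dividing the unrounded norms, ‖Δx‖/‖x‖ = 0.2707
so the bound is sharp here: realised error equals the bound


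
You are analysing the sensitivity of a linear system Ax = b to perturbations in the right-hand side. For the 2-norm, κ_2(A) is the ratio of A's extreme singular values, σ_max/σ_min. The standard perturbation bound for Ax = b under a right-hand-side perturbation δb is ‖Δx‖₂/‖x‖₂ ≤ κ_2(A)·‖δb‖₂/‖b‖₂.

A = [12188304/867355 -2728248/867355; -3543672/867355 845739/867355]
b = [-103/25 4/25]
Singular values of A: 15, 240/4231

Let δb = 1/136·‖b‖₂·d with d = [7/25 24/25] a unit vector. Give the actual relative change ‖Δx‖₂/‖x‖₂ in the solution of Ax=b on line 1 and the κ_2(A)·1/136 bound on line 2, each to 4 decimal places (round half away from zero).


0.0303
1.9444

largest singular value 15, smallest 240/4231
condition number: 15 ÷ (240/4231) = 264.4375
perturbation bound = 264.4375·1/136 = 1.9444
solve Ax = b  →  x = [-4.1300 -17.1407]
‖b‖₂ = 4.1231 and ‖x‖₂ = 17.6312
re-solving with b+δb shifts x by Δx of norm 0.5345
dividing the unrounded norms, ‖Δx‖/‖x‖ = 0.0303
realised/bound (from unrounded values) ≈ 0.0156


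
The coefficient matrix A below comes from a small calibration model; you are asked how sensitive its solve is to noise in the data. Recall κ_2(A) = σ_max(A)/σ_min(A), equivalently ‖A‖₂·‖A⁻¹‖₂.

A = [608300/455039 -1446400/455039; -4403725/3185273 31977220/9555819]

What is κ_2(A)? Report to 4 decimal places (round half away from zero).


316.8375

AᵀA = [44618560625/12064166569 -321232004500/36192499707; -321232004500/36192499707 2312897472400/108577499121]; tr = 16061920225/642470409, det = 4000000/642470409
eigenvalues of AᵀA: λ = (tr ± √(tr²−4·det))/2 = 25, 160000/642470409
σ_max=√25=5, σ_min=√(160000/642470409)=(400/25347) → κ = 316.8375


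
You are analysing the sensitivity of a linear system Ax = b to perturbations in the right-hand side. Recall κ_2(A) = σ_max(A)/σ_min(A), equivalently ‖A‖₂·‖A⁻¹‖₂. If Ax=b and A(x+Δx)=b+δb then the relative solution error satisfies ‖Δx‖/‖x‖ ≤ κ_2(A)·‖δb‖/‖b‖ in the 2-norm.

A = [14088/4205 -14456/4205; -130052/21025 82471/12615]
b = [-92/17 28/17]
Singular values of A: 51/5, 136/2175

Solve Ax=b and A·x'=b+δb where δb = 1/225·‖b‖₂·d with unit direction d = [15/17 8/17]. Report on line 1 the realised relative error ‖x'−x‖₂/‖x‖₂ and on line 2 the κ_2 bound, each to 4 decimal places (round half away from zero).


σ_max = 51/5, σ_min = 136/2175
condition number: (51/5) ÷ (136/2175) = 163.1250
bound on ‖Δx‖/‖x‖: κ·ε = 163.1250·1/225 = 0.7250
solve Ax = b  →  x = [-46.5940 -43.8337]
‖b‖₂ = 5.6569 and ‖x‖₂ = 63.9718
Δx = A⁻¹·δb where δb = 1/225·5.6569·d; ‖Δx‖ = 0.4021
relative error = 0.0063
tightness: 0.0063 against a bound of 0.7250 (unrounded ratio ≈ 0.0087)

0.0063
0.7250


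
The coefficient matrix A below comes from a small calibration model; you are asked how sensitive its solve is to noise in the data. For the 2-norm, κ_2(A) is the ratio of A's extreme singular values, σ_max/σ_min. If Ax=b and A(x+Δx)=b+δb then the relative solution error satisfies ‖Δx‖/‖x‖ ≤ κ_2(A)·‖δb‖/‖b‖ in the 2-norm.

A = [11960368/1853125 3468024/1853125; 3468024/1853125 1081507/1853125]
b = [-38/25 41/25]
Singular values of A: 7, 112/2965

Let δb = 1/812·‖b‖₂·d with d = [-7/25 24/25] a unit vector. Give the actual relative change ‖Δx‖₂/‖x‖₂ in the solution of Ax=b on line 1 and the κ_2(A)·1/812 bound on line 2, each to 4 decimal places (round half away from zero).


σ_max = 7, σ_min = 112/2965
κ = σ_max/σ_min = 7/(112/2965) = 185.3125
worst-case relative error ≤ 185.3125 × 1/812 = 0.2282
solve Ax = b  →  x = [-14.9621 50.7886]
‖b‖₂ = 2.2361 and ‖x‖₂ = 52.9466
re-solving with b+δb shifts x by Δx of norm 0.0729
realised ‖Δx‖/‖x‖ = 0.0014
realised/bound (from unrounded values) ≈ 0.0060

0.0014
0.2282


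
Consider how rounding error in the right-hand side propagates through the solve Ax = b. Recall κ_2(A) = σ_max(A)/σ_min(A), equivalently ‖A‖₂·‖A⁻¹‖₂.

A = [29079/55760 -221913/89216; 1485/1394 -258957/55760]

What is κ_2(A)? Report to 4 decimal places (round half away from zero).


128.0000

AᵀA = [15134769/10758400 -107488863/17213440; -107488863/17213440 19110356649/688537600]; tr = 2388933/81920, det = 531441/10240000
eigenvalues of AᵀA: λ = (tr ± √(tr²−4·det))/2 = 729/25, 729/409600
so κ_2 = √((729/25) / (729/409600)) = 128.0000


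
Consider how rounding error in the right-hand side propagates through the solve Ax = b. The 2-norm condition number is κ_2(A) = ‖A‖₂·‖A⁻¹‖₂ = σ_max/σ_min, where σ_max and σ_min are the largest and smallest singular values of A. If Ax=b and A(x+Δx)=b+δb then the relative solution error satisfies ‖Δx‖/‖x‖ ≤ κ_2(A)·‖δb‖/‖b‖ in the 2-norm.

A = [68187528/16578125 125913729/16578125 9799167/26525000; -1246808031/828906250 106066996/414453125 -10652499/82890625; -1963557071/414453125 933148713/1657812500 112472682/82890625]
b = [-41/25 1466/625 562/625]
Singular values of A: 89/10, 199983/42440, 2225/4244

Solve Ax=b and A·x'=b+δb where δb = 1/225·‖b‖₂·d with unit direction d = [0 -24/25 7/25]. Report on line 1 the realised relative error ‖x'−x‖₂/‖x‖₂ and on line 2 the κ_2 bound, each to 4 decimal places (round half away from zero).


0.0066
0.0754

largest singular value 89/10, smallest 2225/4244
condition number: (89/10) ÷ (2225/4244) = 16.9760
worst-case relative error ≤ 16.9760 × 1/225 = 0.0754
solve Ax = b  →  x = [-1.1523 0.5834 -3.6028]
‖b‖₂ = 3.0000 and ‖x‖₂ = 3.8273
δb = ε·‖b‖·d = [0.0000 -0.0128 0.0037]; solving A·Δx = δb gives ‖Δx‖ = 0.0254
relative error = 0.0066
tightness: 0.0066 against a bound of 0.0754 (unrounded ratio ≈ 0.0881)


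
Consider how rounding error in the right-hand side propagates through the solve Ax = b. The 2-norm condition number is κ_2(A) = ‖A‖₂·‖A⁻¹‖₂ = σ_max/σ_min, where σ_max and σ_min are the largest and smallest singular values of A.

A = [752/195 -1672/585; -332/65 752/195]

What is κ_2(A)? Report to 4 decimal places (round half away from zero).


234.0000

form AᵀA = [311504/7605 -700864/22815; -700864/22815 1577024/68445] with trace 876112/13689 and determinant 1024/13689
eigenvalues of AᵀA: λ = (tr ± √(tr²−4·det))/2 = 64, 16/13689
σ_max=√64=8, σ_min=√(16/13689)=(4/117) → κ = 234.0000


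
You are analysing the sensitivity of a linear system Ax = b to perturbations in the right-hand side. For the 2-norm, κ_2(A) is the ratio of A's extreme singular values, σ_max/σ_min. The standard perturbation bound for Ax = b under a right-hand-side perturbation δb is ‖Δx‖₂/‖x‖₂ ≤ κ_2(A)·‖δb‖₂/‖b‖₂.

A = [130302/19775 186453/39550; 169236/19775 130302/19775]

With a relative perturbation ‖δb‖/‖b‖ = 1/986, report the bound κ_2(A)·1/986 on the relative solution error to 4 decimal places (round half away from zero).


form AᵀA = [1824777396/15642025 1367975547/15642025; 1367975547/15642025 4107166641/62568100] with trace 456251049/2502724 and determinant 5904900/625681
char-poly roots: 729/4 and 32400/625681
σ_max=√(729/4)=(27/2), σ_min=√(32400/625681)=(180/791) → κ = 59.3250
perturbation bound = 59.3250·1/986 = 0.0602

0.0602


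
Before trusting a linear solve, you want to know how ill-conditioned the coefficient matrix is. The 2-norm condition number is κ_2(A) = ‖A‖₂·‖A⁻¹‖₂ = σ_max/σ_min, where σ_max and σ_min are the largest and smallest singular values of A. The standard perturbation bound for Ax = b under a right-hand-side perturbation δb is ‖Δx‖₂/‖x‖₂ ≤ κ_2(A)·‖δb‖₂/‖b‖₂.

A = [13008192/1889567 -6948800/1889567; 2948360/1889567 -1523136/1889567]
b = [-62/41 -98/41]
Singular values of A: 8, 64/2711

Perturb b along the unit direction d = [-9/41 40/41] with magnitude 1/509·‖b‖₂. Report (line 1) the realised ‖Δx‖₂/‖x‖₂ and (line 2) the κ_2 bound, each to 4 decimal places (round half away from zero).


0.0028
0.6658

σ_max = 8, σ_min = 64/2711
κ_2(A) = 8 / (64/2711) = 338.8750
perturbation bound = 338.8750·1/509 = 0.6658
solve Ax = b  →  x = [-40.0882 -74.6342]
2-norm of b is 2.8284; of x, 84.7191
re-solving with b+δb shifts x by Δx of norm 0.2354
realised ‖Δx‖/‖x‖ = 0.0028
tightness: 0.0028 against a bound of 0.6658 (unrounded ratio ≈ 0.0042)


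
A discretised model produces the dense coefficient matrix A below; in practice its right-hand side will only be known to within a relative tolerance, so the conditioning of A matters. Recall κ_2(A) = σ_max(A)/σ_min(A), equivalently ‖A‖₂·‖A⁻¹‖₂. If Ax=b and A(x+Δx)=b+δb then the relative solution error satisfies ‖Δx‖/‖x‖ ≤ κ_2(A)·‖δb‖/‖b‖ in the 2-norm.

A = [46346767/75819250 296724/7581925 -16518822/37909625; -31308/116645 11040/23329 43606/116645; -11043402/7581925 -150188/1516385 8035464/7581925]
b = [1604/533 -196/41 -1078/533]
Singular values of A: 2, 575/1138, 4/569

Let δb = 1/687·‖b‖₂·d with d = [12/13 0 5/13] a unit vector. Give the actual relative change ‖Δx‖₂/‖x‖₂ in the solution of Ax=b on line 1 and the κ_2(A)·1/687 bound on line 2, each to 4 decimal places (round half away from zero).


σ_max = 2, σ_min = 4/569
κ = σ_max/σ_min = 2/(4/569) = 284.5000
κ_2(A)·‖δb‖/‖b‖ = 0.4141
solve Ax = b  →  x = [164.1420 -87.2599 215.5227]
2-norm of b is 6.0000; of x, 284.6171
Δx = A⁻¹·δb where δb = 1/687·6.0000·d; ‖Δx‖ = 1.2424
realised ‖Δx‖/‖x‖ = 0.0044
tightness: 0.0044 against a bound of 0.4141 (unrounded ratio ≈ 0.0105)

0.0044
0.4141


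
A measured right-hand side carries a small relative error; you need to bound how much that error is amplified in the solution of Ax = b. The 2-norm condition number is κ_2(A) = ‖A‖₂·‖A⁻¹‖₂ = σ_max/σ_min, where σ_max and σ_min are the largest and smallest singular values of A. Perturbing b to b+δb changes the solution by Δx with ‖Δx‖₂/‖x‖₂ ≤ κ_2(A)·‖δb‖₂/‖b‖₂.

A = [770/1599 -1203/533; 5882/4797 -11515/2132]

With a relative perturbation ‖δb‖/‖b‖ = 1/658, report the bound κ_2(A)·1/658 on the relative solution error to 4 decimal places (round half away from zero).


AᵀA = [236296/136161 -233275/30258; -233275/30258 921601/26896]; tr = 46657/1296, det = 1/36
eigenvalues of AᵀA: λ = (tr ± √(tr²−4·det))/2 = 36, 1/1296
κ = σ_max/σ_min = 6/(1/36) = 216.0000
worst-case relative error ≤ 216.0000 × 1/658 = 0.3283

0.3283


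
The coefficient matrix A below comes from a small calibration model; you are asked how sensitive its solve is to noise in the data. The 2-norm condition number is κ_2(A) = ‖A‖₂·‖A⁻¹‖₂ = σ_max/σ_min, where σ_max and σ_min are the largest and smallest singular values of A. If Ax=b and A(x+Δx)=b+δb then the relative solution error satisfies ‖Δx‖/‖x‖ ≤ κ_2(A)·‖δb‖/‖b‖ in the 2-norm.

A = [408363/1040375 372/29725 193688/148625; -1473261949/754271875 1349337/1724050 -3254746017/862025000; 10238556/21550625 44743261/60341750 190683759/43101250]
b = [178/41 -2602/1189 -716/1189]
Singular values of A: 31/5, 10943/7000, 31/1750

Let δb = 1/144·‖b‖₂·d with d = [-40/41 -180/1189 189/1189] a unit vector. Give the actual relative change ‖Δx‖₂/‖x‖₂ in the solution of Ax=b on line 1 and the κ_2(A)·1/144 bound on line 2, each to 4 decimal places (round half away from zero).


largest singular value 31/5, smallest 31/1750
κ = σ_max/σ_min = (31/5)/(31/1750) = 350.0000
κ_2(A)·‖δb‖/‖b‖ = 2.4306
solve Ax = b  →  x = [150.4791 162.6327 -43.5537]
2-norm of b is 4.8990; of x, 225.8103
Δx = A⁻¹·δb where δb = 1/144·4.8990·d; ‖Δx‖ = 1.9205
dividing the unrounded norms, ‖Δx‖/‖x‖ = 0.0085
tightness: 0.0085 against a bound of 2.4306 (unrounded ratio ≈ 0.0035)

0.0085
2.4306


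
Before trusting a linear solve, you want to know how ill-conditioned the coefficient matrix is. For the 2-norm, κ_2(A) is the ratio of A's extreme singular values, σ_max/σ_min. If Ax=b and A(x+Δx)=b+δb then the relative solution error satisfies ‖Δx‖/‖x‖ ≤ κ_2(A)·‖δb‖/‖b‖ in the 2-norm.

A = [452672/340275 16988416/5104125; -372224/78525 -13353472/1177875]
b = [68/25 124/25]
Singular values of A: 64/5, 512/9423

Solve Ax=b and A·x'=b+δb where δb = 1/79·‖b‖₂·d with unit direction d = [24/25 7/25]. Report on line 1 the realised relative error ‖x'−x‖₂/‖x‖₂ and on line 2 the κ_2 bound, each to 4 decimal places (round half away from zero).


0.0179
2.9820

σ_max = 64/5, σ_min = 512/9423
κ_2(A) = (64/5) / (512/9423) = 235.5750
bound on ‖Δx‖/‖x‖: κ·ε = 235.5750·1/79 = 2.9820
solve Ax = b  →  x = [-68.0745 28.0258]
2-norm of b is 5.6569; of x, 73.6179
Δx = A⁻¹·δb where δb = 1/79·5.6569·d; ‖Δx‖ = 1.3179
realised ‖Δx‖/‖x‖ = 0.0179
tightness: 0.0179 against a bound of 2.9820 (unrounded ratio ≈ 0.0060)


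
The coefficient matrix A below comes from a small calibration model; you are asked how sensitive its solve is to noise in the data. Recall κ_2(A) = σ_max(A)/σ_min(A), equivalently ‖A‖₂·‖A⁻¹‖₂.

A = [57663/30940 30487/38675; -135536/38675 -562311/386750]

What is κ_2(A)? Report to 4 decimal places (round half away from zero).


AᵀA = [100358173/6370000 52269381/7962500; 52269381/7962500 108900553/39812500]; tr = 226504349/12250000, det = 3418801/1225000000
λ_max, λ_min = (226504349/12250000 ± √51302544903423801/150062500000000)/2 = 1849/100, 1849/12250000
so κ_2 = √((1849/100) / (1849/12250000)) = 350.0000

350.0000


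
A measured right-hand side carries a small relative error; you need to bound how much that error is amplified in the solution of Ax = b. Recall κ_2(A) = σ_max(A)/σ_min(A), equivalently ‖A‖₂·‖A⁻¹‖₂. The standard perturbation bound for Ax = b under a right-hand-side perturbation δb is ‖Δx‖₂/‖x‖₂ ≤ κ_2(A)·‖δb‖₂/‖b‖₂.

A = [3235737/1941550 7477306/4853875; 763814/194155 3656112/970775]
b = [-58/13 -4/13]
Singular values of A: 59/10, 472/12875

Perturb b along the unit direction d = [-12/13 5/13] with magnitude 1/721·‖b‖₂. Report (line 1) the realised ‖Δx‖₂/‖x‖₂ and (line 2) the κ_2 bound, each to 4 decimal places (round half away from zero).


largest singular value 59/10, smallest 472/12875
condition number: (59/10) ÷ (472/12875) = 160.9375
bound on ‖Δx‖/‖x‖: κ·ε = 160.9375·1/721 = 0.2232
solve Ax = b  →  x = [-75.4939 78.7770]
‖b‖ = 4.4721, ‖x‖ = 109.1107
δb = ε·‖b‖·d = [-0.0057 0.0024]; solving A·Δx = δb gives ‖Δx‖ = 0.1692
dividing the unrounded norms, ‖Δx‖/‖x‖ = 0.0016
realised/bound (from unrounded values) ≈ 0.0069

0.0016
0.2232


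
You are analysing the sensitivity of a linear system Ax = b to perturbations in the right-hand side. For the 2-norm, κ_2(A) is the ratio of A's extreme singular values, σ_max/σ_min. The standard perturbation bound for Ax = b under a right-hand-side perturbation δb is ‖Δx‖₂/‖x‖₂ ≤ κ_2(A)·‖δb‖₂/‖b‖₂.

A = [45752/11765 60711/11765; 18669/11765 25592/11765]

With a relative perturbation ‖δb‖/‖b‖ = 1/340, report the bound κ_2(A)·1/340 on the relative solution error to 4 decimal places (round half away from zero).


form AᵀA = [2889677/163805 3852576/163805; 3852576/163805 5137013/163805] with trace 1605338/32761 and determinant 2401/32761
λ_max, λ_min = (1605338/32761 ± √2576795457600/1073283121)/2 = 49, 49/32761
κ_2(A) = √(λ_max/λ_min) = √(49 / (49/32761)) = 181.0000
worst-case relative error ≤ 181.0000 × 1/340 = 0.5324

0.5324


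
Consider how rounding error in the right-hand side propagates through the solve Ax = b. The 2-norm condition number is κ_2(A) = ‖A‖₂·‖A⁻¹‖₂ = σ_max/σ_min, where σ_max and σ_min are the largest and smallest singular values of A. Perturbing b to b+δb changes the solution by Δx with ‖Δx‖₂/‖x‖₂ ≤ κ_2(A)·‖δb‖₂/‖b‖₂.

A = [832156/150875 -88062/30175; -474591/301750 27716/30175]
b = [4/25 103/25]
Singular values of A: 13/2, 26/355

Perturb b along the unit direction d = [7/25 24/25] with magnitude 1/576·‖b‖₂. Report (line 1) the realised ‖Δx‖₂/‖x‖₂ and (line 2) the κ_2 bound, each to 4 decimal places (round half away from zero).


σ_max = 13/2, σ_min = 26/355
κ_2(A) = (13/2) / (26/355) = 88.7500
perturbation bound = 88.7500·1/576 = 0.1541
solve Ax = b  →  x = [25.5656 48.2624]
‖b‖ = 4.1231, ‖x‖ = 54.6156
with δb = [0.0020 0.0069], A·Δx = δb → ‖Δx‖ = 0.0977
realised ‖Δx‖/‖x‖ = 0.0018
realised/bound (from unrounded values) ≈ 0.0116

0.0018
0.1541


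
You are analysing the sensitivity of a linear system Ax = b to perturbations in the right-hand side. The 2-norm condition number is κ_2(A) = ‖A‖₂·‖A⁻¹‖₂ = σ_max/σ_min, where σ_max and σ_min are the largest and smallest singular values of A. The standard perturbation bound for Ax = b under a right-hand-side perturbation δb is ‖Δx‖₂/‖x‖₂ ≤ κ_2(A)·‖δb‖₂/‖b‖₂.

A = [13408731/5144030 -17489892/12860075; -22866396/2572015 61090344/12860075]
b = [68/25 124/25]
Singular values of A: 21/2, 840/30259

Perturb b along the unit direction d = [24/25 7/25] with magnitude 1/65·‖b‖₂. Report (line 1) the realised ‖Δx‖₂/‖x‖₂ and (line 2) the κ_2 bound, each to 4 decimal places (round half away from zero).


0.0218
5.8190

σ_max = 21/2, σ_min = 840/30259
κ_2(A) = (21/2) / (840/30259) = 378.2375
bound on ‖Δx‖/‖x‖: κ·ε = 378.2375·1/65 = 5.8190
solve Ax = b  →  x = [67.4711 127.3179]
‖b‖ = 5.6569, ‖x‖ = 144.0910
re-solving with b+δb shifts x by Δx of norm 3.1350
realised ‖Δx‖/‖x‖ = 0.0218
tightness: 0.0218 against a bound of 5.8190 (unrounded ratio ≈ 0.0037)


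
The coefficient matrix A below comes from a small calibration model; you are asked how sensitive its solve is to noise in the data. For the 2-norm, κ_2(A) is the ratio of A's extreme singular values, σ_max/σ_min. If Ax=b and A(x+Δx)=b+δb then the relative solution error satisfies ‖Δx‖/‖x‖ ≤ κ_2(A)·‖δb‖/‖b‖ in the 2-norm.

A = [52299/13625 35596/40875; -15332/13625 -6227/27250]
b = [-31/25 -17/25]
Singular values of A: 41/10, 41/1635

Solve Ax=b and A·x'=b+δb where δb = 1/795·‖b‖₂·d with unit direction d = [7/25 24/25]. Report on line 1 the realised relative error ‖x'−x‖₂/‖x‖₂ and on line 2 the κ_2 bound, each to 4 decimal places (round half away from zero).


0.0018
0.2057

largest singular value 41/10, smallest 41/1635
κ = σ_max/σ_min = (41/10)/(41/1635) = 163.5000
perturbation bound = 163.5000·1/795 = 0.2057
solve Ax = b  →  x = [8.5158 -38.9590]
‖b‖₂ = 1.4142 and ‖x‖₂ = 39.8788
re-solving with b+δb shifts x by Δx of norm 0.0709
relative error = 0.0018
so the bound overstates the realised error by a factor of ≈ 115.6141 (computed from the unrounded values)


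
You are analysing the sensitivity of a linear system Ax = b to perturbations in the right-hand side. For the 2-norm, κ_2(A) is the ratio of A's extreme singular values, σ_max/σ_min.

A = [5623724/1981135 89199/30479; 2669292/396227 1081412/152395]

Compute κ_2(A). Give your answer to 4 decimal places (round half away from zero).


262.7500

form AᵀA = [1241149503904/23224236025 52126691652/928969441; 52126691652/928969441 1368363453769/23224236025] with trace 3102869153/27615025 and determinant 126247696/690375625
λ_max, λ_min = (3102869153/27615025 ± √385089566692557609/30503584230025)/2 = 2809/25, 44944/27615025
so κ_2 = √((2809/25) / (44944/27615025)) = 262.7500


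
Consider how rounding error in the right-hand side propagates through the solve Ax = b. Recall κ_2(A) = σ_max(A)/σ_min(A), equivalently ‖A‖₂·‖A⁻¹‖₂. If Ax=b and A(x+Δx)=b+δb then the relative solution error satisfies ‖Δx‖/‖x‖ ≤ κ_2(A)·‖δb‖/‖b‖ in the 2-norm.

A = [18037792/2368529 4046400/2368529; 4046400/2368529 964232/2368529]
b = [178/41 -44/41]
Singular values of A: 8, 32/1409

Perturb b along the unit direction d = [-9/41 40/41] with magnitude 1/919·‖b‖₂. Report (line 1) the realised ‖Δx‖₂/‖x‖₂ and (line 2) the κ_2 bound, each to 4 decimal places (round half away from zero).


0.0024
0.3833

σ_max = 8, σ_min = 32/1409
κ_2(A) = 8 / (32/1409) = 352.2500
κ_2(A)·‖δb‖/‖b‖ = 0.3833
solve Ax = b  →  x = [19.8186 -85.8049]
‖b‖₂ = 4.4721 and ‖x‖₂ = 88.0639
Δx = A⁻¹·δb where δb = 1/919·4.4721·d; ‖Δx‖ = 0.2143
realised ‖Δx‖/‖x‖ = 0.0024
so the bound overstates the realised error by a factor of ≈ 157.5335 (computed from the unrounded values)


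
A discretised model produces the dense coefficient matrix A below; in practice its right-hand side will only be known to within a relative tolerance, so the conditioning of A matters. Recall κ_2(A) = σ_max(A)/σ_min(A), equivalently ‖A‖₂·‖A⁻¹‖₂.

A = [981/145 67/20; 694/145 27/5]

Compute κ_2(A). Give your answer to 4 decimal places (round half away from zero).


form AᵀA = [1717/25 4851/100; 4851/100 16153/400] with trace 1745/16 and determinant 1681/4
solving λ² − 1745/16·λ + 1681/4 = 0 gives λ = 1681/16, 4
so κ_2 = √((1681/16) / 4) = 5.1250

5.1250


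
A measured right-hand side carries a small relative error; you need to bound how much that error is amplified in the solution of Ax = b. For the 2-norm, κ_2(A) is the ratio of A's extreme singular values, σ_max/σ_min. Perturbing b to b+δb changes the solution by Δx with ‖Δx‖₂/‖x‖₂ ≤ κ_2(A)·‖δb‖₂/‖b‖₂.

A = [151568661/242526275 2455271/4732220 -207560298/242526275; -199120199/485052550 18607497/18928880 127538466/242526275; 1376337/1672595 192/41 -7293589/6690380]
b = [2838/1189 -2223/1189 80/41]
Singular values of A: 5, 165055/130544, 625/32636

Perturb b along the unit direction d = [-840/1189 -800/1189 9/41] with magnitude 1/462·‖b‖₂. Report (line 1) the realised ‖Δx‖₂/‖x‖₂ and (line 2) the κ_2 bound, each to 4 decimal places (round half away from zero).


σ_max = 5, σ_min = 625/32636
condition number: 5 ÷ (625/32636) = 261.0880
perturbation bound = 261.0880·1/462 = 0.5651
solve Ax = b  →  x = [1.4339 -0.2804 -1.9119]
‖b‖ = 3.6056, ‖x‖ = 2.4062
δb = ε·‖b‖·d = [-0.0055 -0.0053 0.0017]; solving A·Δx = δb gives ‖Δx‖ = 0.4075
relative error = 0.1694
tightness: 0.1694 against a bound of 0.5651 (unrounded ratio ≈ 0.2997)

0.1694
0.5651


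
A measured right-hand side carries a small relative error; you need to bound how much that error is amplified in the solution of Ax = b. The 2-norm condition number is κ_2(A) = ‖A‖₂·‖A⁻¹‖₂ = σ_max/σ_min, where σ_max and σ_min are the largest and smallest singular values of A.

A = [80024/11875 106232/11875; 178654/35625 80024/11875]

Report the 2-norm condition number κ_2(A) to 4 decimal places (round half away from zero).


AᵀA = [3582072676/50765625 1591997456/16921875; 1591997456/16921875 707563136/5640625]; tr = 398005636/2030625, det = 614656/2030625
solving λ² − 398005636/2030625·λ + 614656/2030625 = 0 gives λ = 196, 3136/2030625
so κ_2 = √(196 / (3136/2030625)) = 356.2500

356.2500


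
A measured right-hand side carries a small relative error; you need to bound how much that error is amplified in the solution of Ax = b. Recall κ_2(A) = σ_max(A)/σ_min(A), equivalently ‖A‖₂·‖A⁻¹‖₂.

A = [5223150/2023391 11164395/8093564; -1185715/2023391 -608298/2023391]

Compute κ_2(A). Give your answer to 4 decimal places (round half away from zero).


form AᵀA = [17065565725/2435521201 18202969065/4871042402; 18202969065/4871042402 77670516969/38968339216] with trace 1213562521/134838544 and determinant 140625/134838544
λ_max, λ_min = (1213562521/134838544 ± √1472658145694875441/18181432948039936)/2 = 9, 15625/134838544
σ_max=√9=3, σ_min=√(15625/134838544)=(125/11612) → κ = 278.6880

278.6880


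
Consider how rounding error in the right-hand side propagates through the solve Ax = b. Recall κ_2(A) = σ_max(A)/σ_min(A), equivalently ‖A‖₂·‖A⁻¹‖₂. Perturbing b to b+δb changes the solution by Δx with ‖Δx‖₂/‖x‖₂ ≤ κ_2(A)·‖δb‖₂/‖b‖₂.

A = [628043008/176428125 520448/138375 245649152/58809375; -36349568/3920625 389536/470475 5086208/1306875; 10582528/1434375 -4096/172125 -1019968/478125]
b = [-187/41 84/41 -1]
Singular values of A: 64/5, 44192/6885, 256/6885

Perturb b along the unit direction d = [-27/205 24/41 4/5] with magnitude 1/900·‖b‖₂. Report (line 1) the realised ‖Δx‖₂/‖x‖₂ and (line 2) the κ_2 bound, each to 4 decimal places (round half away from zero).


largest singular value 64/5, smallest 256/6885
κ_2(A) = (64/5) / (256/6885) = 344.2500
perturbation bound = 344.2500·1/900 = 0.3825
solve Ax = b  →  x = [4.1537 -21.8895 15.0783]
2-norm of b is 5.0990; of x, 26.9028
re-solving with b+δb shifts x by Δx of norm 0.1524
dividing the unrounded norms, ‖Δx‖/‖x‖ = 0.0057
realised/bound (from unrounded values) ≈ 0.0148

0.0057
0.3825


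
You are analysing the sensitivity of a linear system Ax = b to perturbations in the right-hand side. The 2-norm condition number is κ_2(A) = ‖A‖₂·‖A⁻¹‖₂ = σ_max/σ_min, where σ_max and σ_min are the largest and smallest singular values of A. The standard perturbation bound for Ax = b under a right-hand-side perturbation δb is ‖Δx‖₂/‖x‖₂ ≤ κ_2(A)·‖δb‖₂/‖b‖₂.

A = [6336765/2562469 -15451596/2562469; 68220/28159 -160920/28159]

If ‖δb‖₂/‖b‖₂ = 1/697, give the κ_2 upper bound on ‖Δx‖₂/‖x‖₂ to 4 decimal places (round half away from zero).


0.2438

AᵀA = [93572060625/7807666321 -224520379740/7807666321; -224520379740/7807666321 538870813776/7807666321]; tr = 3742265529/46199209, det = 10497600/46199209
λ_max, λ_min = (3742265529/46199209 ± √14002611366276056241/2134366912225681)/2 = 81, 129600/46199209
σ_max=√81=9, σ_min=√(129600/46199209)=(360/6797) → κ = 169.9250
worst-case relative error ≤ 169.9250 × 1/697 = 0.2438


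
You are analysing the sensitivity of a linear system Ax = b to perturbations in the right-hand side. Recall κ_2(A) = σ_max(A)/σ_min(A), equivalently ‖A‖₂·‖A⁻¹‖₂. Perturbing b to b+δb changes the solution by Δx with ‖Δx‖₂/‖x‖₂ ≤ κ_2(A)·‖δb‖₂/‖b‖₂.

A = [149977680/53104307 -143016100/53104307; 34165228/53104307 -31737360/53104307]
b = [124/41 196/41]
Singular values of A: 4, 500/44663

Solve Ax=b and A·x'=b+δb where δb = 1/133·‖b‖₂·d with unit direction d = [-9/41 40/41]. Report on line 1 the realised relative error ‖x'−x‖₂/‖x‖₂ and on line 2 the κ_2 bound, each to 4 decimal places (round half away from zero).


0.0106
2.6865

σ_max = 4, σ_min = 500/44663
κ = σ_max/σ_min = 4/(500/44663) = 357.3040
perturbation bound = 357.3040·1/133 = 2.6865
solve Ax = b  →  x = [247.1407 258.0477]
‖b‖₂ = 5.6569 and ‖x‖₂ = 357.3054
re-solving with b+δb shifts x by Δx of norm 3.7993
dividing the unrounded norms, ‖Δx‖/‖x‖ = 0.0106
tightness: 0.0106 against a bound of 2.6865 (unrounded ratio ≈ 0.0040)


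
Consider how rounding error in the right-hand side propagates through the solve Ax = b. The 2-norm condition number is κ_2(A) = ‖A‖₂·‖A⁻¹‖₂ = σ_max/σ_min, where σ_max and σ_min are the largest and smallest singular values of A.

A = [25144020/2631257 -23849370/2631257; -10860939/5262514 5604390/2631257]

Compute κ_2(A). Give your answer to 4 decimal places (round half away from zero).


M = AᵀA = [54295410429/568094804 -12925465245/142023701; -12925465245/142023701 12312081000/142023701]. tr(M)=3570473601/19589476, det(M)=13286025/4897369
eigenvalues of AᵀA: λ = (tr ± √(tr²−4·det))/2 = 729/4, 72900/4897369
κ_2(A) = √(λ_max/λ_min) = √((729/4) / (72900/4897369)) = 110.6500

110.6500


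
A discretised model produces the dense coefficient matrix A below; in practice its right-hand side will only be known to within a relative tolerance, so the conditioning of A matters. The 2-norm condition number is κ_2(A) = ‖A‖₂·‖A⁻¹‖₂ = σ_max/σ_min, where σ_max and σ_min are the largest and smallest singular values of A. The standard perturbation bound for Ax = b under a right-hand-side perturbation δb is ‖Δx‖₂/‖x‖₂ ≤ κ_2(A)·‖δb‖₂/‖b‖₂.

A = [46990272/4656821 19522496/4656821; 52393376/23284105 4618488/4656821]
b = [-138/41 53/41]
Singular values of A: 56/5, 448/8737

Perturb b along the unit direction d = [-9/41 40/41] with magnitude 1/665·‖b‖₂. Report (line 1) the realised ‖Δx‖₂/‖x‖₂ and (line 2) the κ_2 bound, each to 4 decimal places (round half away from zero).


0.0027
0.3285

from the listed singular values, σ₁ = 56/5, σ_n = 448/8737
κ_2(A) = (56/5) / (448/8737) = 218.4250
worst-case relative error ≤ 218.4250 × 1/665 = 0.3285
solve Ax = b  →  x = [-15.2490 35.9011]
‖b‖₂ = 3.6056 and ‖x‖₂ = 39.0054
with δb = [-0.0012 0.0053], A·Δx = δb → ‖Δx‖ = 0.1057
dividing the unrounded norms, ‖Δx‖/‖x‖ = 0.0027
so the bound overstates the realised error by a factor of ≈ 121.1632 (computed from the unrounded values)


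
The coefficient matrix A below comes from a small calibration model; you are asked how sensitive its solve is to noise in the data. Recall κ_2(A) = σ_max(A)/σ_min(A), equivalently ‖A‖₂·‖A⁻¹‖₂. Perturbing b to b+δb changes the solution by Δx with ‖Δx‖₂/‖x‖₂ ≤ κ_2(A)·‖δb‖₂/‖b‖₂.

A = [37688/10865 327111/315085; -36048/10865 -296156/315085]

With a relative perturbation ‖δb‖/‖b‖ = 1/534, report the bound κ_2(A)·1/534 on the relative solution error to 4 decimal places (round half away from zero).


AᵀA = [2719843648/118048225 793241064/118048225; 793241064/118048225 231521977/118048225]; tr = 118054625/4721929, det = 160000/4721929
char-poly roots: 25 and 6400/4721929
κ_2(A) = √(λ_max/λ_min) = √(25 / (6400/4721929)) = 135.8125
bound on ‖Δx‖/‖x‖: κ·ε = 135.8125·1/534 = 0.2543

0.2543


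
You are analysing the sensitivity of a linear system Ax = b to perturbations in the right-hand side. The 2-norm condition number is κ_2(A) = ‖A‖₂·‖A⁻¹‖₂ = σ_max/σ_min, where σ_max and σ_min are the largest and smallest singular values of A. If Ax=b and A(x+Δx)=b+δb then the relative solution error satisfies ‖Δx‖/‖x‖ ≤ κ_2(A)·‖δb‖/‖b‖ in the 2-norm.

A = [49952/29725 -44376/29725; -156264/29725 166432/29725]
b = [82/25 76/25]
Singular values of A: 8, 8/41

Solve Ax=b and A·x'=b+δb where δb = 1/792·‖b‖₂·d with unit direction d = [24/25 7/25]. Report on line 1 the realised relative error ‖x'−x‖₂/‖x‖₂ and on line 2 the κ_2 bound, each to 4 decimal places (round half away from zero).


from the listed singular values, σ₁ = 8, σ_n = 8/41
κ = σ_max/σ_min = 8/(8/41) = 41.0000
perturbation bound = 41.0000·1/792 = 0.0518
solve Ax = b  →  x = [14.6724 14.3190]
‖b‖₂ = 4.4721 and ‖x‖₂ = 20.5015
δb = ε·‖b‖·d = [0.0054 0.0016]; solving A·Δx = δb gives ‖Δx‖ = 0.0289
realised ‖Δx‖/‖x‖ = 0.0014
tightness: 0.0014 against a bound of 0.0518 (unrounded ratio ≈ 0.0273)

0.0014
0.0518


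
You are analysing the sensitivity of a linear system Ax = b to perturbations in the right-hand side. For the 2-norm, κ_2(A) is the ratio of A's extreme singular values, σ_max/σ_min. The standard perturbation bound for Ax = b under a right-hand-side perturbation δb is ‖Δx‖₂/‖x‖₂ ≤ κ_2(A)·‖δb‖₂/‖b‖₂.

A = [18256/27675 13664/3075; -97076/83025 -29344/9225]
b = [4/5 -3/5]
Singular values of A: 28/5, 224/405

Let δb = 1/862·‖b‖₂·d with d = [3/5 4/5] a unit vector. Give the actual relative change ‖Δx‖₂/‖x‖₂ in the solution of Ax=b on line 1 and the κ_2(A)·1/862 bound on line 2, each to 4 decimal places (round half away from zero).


from the listed singular values, σ₁ = 28/5, σ_n = 224/405
condition number: (28/5) ÷ (224/405) = 10.1250
worst-case relative error ≤ 10.1250 × 1/862 = 0.0117
solve Ax = b  →  x = [0.0392 0.1742]
2-norm of b is 1.0000; of x, 0.1786
Δx = A⁻¹·δb where δb = 1/862·1.0000·d; ‖Δx‖ = 0.0021
dividing the unrounded norms, ‖Δx‖/‖x‖ = 0.0117
realised/bound = 1 exactly: the bound is attained for this b and d

0.0117
0.0117


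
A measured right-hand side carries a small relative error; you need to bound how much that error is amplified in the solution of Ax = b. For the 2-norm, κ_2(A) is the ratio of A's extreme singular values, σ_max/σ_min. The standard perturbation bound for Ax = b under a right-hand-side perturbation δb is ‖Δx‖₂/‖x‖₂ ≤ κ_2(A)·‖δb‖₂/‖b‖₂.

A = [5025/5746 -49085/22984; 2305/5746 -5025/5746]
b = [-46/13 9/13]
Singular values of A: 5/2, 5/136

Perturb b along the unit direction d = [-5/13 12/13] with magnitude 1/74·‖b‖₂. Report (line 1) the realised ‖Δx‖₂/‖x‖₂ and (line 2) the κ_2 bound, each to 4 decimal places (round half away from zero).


largest singular value 5/2, smallest 5/136
κ = σ_max/σ_min = (5/2)/(5/136) = 68.0000
κ_2(A)·‖δb‖/‖b‖ = 0.9189
solve Ax = b  →  x = [49.7538 22.0308]
2-norm of b is 3.6056; of x, 54.4132
δb = ε·‖b‖·d = [-0.0187 0.0450]; solving A·Δx = δb gives ‖Δx‖ = 1.3253
dividing the unrounded norms, ‖Δx‖/‖x‖ = 0.0244
tightness: 0.0244 against a bound of 0.9189 (unrounded ratio ≈ 0.0265)

0.0244
0.9189


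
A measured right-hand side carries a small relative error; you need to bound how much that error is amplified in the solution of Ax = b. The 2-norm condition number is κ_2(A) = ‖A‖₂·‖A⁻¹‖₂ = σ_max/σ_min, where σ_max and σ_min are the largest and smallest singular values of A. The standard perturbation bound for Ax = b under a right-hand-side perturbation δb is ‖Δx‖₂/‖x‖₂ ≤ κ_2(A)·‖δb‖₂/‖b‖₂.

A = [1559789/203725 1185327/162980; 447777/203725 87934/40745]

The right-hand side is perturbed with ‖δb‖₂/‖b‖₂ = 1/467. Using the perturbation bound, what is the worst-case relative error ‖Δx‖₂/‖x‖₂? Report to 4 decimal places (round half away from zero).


0.4814

M = AᵀA = [4213513546/66406201 16050874455/265624804; 16050874455/265624804 61148732425/1062499216]. tr(M)=152871521/1263376, det(M)=366025/1263376
λ_max, λ_min = (152871521/1263376 ± √23367852224051841/1596118917376)/2 = 121, 3025/1263376
σ_max=√121=11, σ_min=√(3025/1263376)=(55/1124) → κ = 224.8000
worst-case relative error ≤ 224.8000 × 1/467 = 0.4814


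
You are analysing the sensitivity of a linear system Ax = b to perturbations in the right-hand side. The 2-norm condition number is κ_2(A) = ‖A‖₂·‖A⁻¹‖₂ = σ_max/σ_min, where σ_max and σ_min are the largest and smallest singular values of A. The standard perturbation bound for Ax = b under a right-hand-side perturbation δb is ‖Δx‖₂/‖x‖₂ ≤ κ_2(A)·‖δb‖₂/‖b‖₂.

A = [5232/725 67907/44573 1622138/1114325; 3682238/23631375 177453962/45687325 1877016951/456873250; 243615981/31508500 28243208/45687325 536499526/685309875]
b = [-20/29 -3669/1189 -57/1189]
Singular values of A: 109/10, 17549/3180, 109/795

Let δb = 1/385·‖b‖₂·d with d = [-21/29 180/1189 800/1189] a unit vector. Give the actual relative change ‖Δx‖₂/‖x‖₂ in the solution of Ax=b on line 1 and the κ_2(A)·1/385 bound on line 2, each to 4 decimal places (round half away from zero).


σ_max = 109/10, σ_min = 109/795
κ_2(A) = (109/10) / (109/795) = 79.5000
perturbation bound = 79.5000·1/385 = 0.2065
solve Ax = b  →  x = [0.0641 -0.3776 -0.3965]
‖b‖₂ = 3.1623 and ‖x‖₂ = 0.5513
Δx = A⁻¹·δb where δb = 1/385·3.1623·d; ‖Δx‖ = 0.0599
realised ‖Δx‖/‖x‖ = 0.1087
so the bound overstates the realised error by a factor of ≈ 1.9003 (computed from the unrounded values)

0.1087
0.2065


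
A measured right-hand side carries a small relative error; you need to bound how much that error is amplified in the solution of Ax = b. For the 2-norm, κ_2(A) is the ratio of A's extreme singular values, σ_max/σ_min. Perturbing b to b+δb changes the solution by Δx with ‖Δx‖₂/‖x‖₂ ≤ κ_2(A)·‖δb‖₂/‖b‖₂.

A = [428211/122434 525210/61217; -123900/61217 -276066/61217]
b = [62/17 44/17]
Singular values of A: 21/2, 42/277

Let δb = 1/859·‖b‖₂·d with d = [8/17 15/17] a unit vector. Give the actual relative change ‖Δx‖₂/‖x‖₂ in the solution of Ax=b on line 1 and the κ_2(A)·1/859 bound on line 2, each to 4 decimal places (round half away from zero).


0.0013
0.0806

from the listed singular values, σ₁ = 21/2, σ_n = 42/277
κ_2(A) = (21/2) / (42/277) = 69.2500
worst-case relative error ≤ 69.2500 × 1/859 = 0.0806
solve Ax = b  →  x = [-24.2784 10.3223]
‖b‖ = 4.4721, ‖x‖ = 26.3816
with δb = [0.0024 0.0046], A·Δx = δb → ‖Δx‖ = 0.0343
realised ‖Δx‖/‖x‖ = 0.0013
tightness: 0.0013 against a bound of 0.0806 (unrounded ratio ≈ 0.0161)


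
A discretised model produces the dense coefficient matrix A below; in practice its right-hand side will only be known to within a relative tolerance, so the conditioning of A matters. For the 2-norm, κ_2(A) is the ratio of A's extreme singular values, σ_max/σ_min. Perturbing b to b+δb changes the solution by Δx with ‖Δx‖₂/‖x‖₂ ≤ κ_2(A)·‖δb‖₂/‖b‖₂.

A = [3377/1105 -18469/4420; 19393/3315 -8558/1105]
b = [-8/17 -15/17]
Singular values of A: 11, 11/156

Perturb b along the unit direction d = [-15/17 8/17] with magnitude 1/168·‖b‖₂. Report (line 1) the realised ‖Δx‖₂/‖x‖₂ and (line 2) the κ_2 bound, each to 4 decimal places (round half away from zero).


0.9286
0.9286

from the listed singular values, σ₁ = 11, σ_n = 11/156
κ_2(A) = 11 / (11/156) = 156.0000
κ_2(A)·‖δb‖/‖b‖ = 0.9286
solve Ax = b  →  x = [-0.0545 0.0727]
2-norm of b is 1.0000; of x, 0.0909
with δb = [-0.0053 0.0028], A·Δx = δb → ‖Δx‖ = 0.0844
realised ‖Δx‖/‖x‖ = 0.9286
realised/bound = 1 exactly: the bound is attained for this b and d


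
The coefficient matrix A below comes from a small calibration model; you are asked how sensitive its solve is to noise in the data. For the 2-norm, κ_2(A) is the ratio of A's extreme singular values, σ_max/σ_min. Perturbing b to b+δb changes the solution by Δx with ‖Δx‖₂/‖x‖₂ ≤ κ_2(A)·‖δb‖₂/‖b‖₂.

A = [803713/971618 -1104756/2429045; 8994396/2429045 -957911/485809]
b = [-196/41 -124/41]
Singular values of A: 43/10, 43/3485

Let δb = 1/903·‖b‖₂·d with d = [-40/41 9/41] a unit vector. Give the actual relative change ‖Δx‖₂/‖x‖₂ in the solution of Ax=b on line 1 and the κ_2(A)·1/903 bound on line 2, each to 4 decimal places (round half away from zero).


σ_max = 43/10, σ_min = 43/3485
κ = σ_max/σ_min = (43/10)/(43/3485) = 348.5000
κ_2(A)·‖δb‖/‖b‖ = 0.3859
solve Ax = b  →  x = [151.7373 286.4843]
‖b‖₂ = 5.6569 and ‖x‖₂ = 324.1874
δb = ε·‖b‖·d = [-0.0061 0.0014]; solving A·Δx = δb gives ‖Δx‖ = 0.5077
dividing the unrounded norms, ‖Δx‖/‖x‖ = 0.0016
realised/bound (from unrounded values) ≈ 0.0041

0.0016
0.3859
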